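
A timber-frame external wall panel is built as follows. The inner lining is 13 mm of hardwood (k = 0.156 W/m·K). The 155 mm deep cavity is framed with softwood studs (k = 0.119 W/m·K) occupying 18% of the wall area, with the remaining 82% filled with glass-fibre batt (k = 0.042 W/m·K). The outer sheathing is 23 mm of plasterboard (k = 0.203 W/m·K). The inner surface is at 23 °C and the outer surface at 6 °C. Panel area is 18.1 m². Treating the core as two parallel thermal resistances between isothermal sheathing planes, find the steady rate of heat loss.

Sheathing layers in series; stud and cavity paths in parallel between them.
R_inner = 0.013/(0.156×18.1) = 0.004604 K/W
R_stud  = 0.155/(0.119×0.18×18.1) = 0.3998 K/W
R_cav   = 0.155/(0.042×0.82×18.1) = 0.2487 K/W
1/R_core = 1/R_stud + 1/R_cav → R_core = 0.1533 K/W
R_outer = 0.023/(0.203×18.1) = 0.00626 K/W
R_total = 0.1642 K/W
Q = ΔT/R_total = 17/0.1642

Q ≈ 104 W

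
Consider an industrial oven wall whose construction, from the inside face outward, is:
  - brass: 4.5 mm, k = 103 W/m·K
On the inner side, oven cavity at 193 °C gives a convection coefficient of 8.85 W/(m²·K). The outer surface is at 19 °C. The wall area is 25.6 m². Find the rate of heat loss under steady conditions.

Q ≈ 39400 W

Thermal resistances in series:
R_inner film = 1/(h_i·A) = 1/(8.85×25.6) = 0.004414 K/W
R_brass = L/(kA) = 0.0045/(103×25.6) = 1.707×10^-6 K/W
R_total = 0.004416 K/W
Q = ΔT / R_total = 174 / 0.004416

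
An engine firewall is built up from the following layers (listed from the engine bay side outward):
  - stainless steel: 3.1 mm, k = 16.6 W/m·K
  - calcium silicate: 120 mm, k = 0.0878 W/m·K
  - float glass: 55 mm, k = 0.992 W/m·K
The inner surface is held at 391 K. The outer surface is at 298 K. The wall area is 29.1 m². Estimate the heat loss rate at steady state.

Q ≈ 1900 W

Series thermal resistances:
R_stainless steel = L/(kA) = 0.0031/(16.6×29.1) = 6.417×10^-6 K/W
R_calcium silicate = L/(kA) = 0.12/(0.0878×29.1) = 0.04697 K/W
R_float glass = L/(kA) = 0.055/(0.992×29.1) = 0.001905 K/W
R_total = 0.04888 K/W
Q = ΔT / R_total = 93 / 0.04888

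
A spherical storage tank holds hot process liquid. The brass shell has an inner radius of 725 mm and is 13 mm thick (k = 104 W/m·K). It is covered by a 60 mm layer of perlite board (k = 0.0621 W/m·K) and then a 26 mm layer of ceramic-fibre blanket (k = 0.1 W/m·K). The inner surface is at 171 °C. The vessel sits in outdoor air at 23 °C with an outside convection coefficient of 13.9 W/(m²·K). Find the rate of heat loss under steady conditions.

Spherical conduction: R = (1/r_in − 1/r_out)/(4πk) per layer; series-sum.
R_brass shell = (1/0.725 − 1/0.738)/(4π×104) = 1.859×10^-5 K/W
R_perlite board = (1/0.738 − 1/0.798)/(4π×0.0621) = 0.1306 K/W
R_ceramic-fibre blanket = (1/0.798 − 1/0.824)/(4π×0.1) = 0.03147 K/W
R_outer film = 1/(h·4πr_o²) = 1/(13.9×4π×0.824²) = 0.008432 K/W
R_total = 0.1705 K/W
Q = ΔT/R_total = 148/0.1705

Q ≈ 868 W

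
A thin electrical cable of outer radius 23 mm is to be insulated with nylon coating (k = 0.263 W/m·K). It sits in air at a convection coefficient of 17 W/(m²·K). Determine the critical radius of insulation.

For a cylinder r_cr = k/h = 0.263/17
r_cr = 15.5 mm; since the bare radius (23 mm) is above r_cr, any added insulation will reduce heat loss.

r_cr ≈ 15.5 mm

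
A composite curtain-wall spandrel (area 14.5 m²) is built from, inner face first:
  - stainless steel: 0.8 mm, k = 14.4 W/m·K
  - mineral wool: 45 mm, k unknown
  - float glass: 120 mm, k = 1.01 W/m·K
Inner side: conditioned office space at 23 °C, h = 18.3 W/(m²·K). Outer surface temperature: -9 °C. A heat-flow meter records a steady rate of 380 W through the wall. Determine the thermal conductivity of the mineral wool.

Using the resistance-network approach (series):
R_inner film = 1/(h_i·A) = 1/(18.3×14.5) = 0.003769 K/W
R_stainless steel = L/(kA) = 0.0008/(14.4×14.5) = 3.831×10^-6 K/W
R_float glass = L/(kA) = 0.12/(1.01×14.5) = 0.008194 K/W
Sum of known resistances R_other = 0.01197 K/W
Total R = ΔT/Q = 32/380 = 0.08421 K/W
R_mineral wool = R_total − R_other = 0.07224 K/W
k = L/(R·A) = 0.045/(0.07224×14.5)

k ≈ 0.043 W/(m·K)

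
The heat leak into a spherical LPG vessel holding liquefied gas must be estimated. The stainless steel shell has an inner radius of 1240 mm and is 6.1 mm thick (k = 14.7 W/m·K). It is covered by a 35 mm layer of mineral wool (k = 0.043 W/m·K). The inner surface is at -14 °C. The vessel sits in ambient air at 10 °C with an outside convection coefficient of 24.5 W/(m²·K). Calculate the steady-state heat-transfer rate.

Each spherical layer contributes R = (1/r_i − 1/r_o)/(4πk):
R_stainless steel shell = (1/1.24 − 1/1.2461)/(4π×14.7) = 2.137×10^-5 K/W
R_mineral wool = (1/1.2461 − 1/1.2811)/(4π×0.043) = 0.04057 K/W
R_outer film = 1/(h·4πr_o²) = 1/(24.5×4π×1.2811²) = 0.001979 K/W
R_total = 0.04257 K/W
Q = ΔT/R_total = 24/0.04257

Q ≈ 564 W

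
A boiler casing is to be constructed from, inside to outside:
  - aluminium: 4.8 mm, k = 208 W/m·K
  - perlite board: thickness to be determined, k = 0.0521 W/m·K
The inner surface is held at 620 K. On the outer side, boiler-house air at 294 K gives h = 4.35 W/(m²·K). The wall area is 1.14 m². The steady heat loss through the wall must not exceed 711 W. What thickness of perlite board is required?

Thermal resistances in series:
R_aluminium = L/(kA) = 0.0048/(208×1.14) = 2.024×10^-5 K/W
R_outer film = 1/(h_o·A) = 1/(4.35×1.14) = 0.2017 K/W
Sum of the known resistances R_other = 0.2017 K/W
Required total resistance R_tot = ΔT/Q_allow = 326/711 = 0.4585 K/W
R_perlite board = R_tot − R_other = 0.2568 K/W
L = R·k·A = 0.2568×0.0521×1.14

L ≈ 15.3 mm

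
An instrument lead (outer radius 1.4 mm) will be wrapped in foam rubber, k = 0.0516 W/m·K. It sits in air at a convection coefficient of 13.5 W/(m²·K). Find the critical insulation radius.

For a cylinder r_cr = k/h = 0.0516/13.5
r_cr = 3.82 mm; since the bare radius (1.4 mm) is below r_cr, adding a thin layer of insulation will *increase* heat loss.

r_cr ≈ 3.82 mm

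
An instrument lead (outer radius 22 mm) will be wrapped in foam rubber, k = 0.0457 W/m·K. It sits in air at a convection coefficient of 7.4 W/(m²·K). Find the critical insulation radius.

For a cylinder r_cr = k/h = 0.0457/7.4
r_cr = 6.18 mm; since the bare radius (22 mm) is above r_cr, any added insulation will reduce heat loss.

r_cr ≈ 6.18 mm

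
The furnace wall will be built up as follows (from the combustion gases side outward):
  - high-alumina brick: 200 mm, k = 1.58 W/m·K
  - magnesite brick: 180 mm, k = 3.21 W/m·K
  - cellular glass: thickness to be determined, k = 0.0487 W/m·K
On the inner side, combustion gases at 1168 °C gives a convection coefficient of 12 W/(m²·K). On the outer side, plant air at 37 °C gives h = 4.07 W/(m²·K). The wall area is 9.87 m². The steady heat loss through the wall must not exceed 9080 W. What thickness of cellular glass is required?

Series thermal resistances:
R_inner film = 1/(h_i·A) = 1/(12×9.87) = 0.008443 K/W
R_high-alumina brick = L/(kA) = 0.2/(1.58×9.87) = 0.01282 K/W
R_magnesite brick = L/(kA) = 0.18/(3.21×9.87) = 0.005681 K/W
R_outer film = 1/(h_o·A) = 1/(4.07×9.87) = 0.02489 K/W
Sum of the known resistances R_other = 0.05184 K/W
Required total resistance R_tot = ΔT/Q_allow = 1131/9080 = 0.1246 K/W
R_cellular glass = R_tot − R_other = 0.07272 K/W
L = R·k·A = 0.07272×0.0487×9.87

L ≈ 35 mm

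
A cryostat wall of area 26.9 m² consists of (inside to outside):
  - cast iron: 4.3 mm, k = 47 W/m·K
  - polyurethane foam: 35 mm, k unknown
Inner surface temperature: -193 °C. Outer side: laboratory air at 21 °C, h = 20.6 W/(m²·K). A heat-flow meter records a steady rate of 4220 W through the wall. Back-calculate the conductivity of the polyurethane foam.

Using the resistance-network approach (series):
R_cast iron = L/(kA) = 0.0043/(47×26.9) = 3.401×10^-6 K/W
R_outer film = 1/(h_o·A) = 1/(20.6×26.9) = 0.001805 K/W
Sum of known resistances R_other = 0.001808 K/W
Total R = ΔT/Q = 214/4220 = 0.05071 K/W
R_polyurethane foam = R_total − R_other = 0.0489 K/W
k = L/(R·A) = 0.035/(0.0489×26.9)

k ≈ 0.0266 W/(m·K)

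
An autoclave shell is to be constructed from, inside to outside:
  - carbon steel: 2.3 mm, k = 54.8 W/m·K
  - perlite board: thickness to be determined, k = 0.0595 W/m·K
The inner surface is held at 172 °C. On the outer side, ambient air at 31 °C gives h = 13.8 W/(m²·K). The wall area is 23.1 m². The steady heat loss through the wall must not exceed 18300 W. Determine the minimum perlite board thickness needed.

L ≈ 6.28 mm

Treating each layer as a thermal resistance in series:
R_carbon steel = L/(kA) = 0.0023/(54.8×23.1) = 1.817×10^-6 K/W
R_outer film = 1/(h_o·A) = 1/(13.8×23.1) = 0.003137 K/W
Sum of the known resistances R_other = 0.003139 K/W
Required total resistance R_tot = ΔT/Q_allow = 141/18300 = 0.007705 K/W
R_perlite board = R_tot − R_other = 0.004566 K/W
L = R·k·A = 0.004566×0.0595×23.1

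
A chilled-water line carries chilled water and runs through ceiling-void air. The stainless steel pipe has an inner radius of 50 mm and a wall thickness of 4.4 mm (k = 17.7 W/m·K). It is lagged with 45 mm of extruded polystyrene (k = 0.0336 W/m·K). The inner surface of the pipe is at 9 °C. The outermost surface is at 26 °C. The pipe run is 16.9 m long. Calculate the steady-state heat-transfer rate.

Q ≈ 101 W

Cylindrical conduction, so R = ln(r₂/r₁)/(2πkL) per layer, in series:
R_stainless steel pipe wall = ln(54.4/50)/(2π×17.7×16.9) = 4.487×10^-5 K/W
R_extruded polystyrene = ln(99.4/54.4)/(2π×0.0336×16.9) = 0.169 K/W
R_total = 0.169 K/W
Q = ΔT/R_total = 17/0.169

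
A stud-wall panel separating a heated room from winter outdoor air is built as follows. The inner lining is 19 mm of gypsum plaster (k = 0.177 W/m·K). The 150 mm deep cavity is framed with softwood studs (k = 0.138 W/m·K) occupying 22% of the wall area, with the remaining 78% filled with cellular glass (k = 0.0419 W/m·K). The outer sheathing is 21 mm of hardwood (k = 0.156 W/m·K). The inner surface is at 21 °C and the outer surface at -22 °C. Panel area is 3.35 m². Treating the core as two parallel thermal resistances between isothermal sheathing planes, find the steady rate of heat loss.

Q ≈ 55 W

Sheathing layers in series; stud and cavity paths in parallel between them.
R_inner = 0.019/(0.177×3.35) = 0.03204 K/W
R_stud  = 0.15/(0.138×0.22×3.35) = 1.475 K/W
R_cav   = 0.15/(0.0419×0.78×3.35) = 1.37 K/W
1/R_core = 1/R_stud + 1/R_cav → R_core = 0.7103 K/W
R_outer = 0.021/(0.156×3.35) = 0.04018 K/W
R_total = 0.7825 K/W
Q = ΔT/R_total = 43/0.7825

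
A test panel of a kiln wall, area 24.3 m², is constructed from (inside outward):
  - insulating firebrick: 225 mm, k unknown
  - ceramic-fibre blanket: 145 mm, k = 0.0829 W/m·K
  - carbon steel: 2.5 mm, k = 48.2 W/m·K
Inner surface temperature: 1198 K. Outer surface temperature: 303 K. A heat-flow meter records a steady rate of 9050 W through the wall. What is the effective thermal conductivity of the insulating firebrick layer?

Thermal resistances in series:
R_ceramic-fibre blanket = L/(kA) = 0.145/(0.0829×24.3) = 0.07198 K/W
R_carbon steel = L/(kA) = 0.0025/(48.2×24.3) = 2.134×10^-6 K/W
Sum of known resistances R_other = 0.07198 K/W
Total R = ΔT/Q = 895/9050 = 0.0989 K/W
R_insulating firebrick = R_total − R_other = 0.02691 K/W
k = L/(R·A) = 0.225/(0.02691×24.3)

k ≈ 0.344 W/(m·K)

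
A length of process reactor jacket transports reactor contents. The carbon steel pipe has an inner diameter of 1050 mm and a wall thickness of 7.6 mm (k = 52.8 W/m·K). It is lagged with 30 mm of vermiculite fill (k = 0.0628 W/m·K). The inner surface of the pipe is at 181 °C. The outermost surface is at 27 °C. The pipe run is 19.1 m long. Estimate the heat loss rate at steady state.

Q ≈ 21200 W

Radial resistances (cylindrical: R_cond = ln(r_o/r_i)/(2πkL), R_conv = 1/(h·2πrL)):
R_carbon steel pipe wall = ln(532.6/525)/(2π×52.8×19.1) = 2.268×10^-6 K/W
R_vermiculite fill = ln(562.6/532.6)/(2π×0.0628×19.1) = 0.007271 K/W
R_total = 0.007273 K/W
Q = ΔT/R_total = 154/0.007273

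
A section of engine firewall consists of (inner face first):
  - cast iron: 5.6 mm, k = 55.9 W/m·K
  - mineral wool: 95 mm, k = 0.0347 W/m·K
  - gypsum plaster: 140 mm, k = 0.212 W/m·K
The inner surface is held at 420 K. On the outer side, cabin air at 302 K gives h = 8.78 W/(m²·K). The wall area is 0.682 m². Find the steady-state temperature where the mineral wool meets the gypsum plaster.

T ≈ 328 K

Thermal resistances in series:
R_cast iron = L/(kA) = 0.0056/(55.9×0.682) = 1.469×10^-4 K/W
R_mineral wool = L/(kA) = 0.095/(0.0347×0.682) = 4.014 K/W
R_gypsum plaster = L/(kA) = 0.14/(0.212×0.682) = 0.9683 K/W
R_outer film = 1/(h_o·A) = 1/(8.78×0.682) = 0.167 K/W
R_total = 5.15 K/W;  Q = ΔT/R_total = 118/5.15 = 22.91 W
T_interface = T_inner − Q·ΣR(inner→interface) = 420 − 22.9×4.014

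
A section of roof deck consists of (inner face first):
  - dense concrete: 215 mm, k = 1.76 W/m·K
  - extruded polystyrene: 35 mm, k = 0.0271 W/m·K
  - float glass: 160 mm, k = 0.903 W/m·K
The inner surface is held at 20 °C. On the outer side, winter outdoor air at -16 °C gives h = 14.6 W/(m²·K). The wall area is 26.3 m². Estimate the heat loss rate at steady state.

Q ≈ 571 W

Treating each layer as a thermal resistance in series:
R_dense concrete = L/(kA) = 0.215/(1.76×26.3) = 0.004645 K/W
R_extruded polystyrene = L/(kA) = 0.035/(0.0271×26.3) = 0.04911 K/W
R_float glass = L/(kA) = 0.16/(0.903×26.3) = 0.006737 K/W
R_outer film = 1/(h_o·A) = 1/(14.6×26.3) = 0.002604 K/W
R_total = 0.06309 K/W
Q = ΔT / R_total = 36 / 0.06309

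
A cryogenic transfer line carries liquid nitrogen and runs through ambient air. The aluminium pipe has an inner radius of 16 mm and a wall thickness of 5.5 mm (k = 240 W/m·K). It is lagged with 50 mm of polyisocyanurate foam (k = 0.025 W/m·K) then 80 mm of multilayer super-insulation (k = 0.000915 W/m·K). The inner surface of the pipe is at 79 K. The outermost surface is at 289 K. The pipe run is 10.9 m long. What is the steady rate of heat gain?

Q ≈ 16.6 W

Radial resistances (cylindrical: R_cond = ln(r_o/r_i)/(2πkL), R_conv = 1/(h·2πrL)):
R_aluminium pipe wall = ln(21.5/16)/(2π×240×10.9) = 1.798×10^-5 K/W
R_polyisocyanurate foam = ln(71.5/21.5)/(2π×0.025×10.9) = 0.7018 K/W
R_multilayer super-insulation = ln(151.5/71.5)/(2π×0.000915×10.9) = 11.98 K/W
R_total = 12.68 K/W
Q = ΔT/R_total = 210/12.68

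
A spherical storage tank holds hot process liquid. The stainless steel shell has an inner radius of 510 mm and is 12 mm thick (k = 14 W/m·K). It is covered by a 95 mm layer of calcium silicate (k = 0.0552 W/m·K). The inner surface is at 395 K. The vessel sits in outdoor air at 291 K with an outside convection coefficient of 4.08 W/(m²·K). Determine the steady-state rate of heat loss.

Radial (spherical) resistances in series:
R_stainless steel shell = (1/0.51 − 1/0.522)/(4π×14) = 2.562×10^-4 K/W
R_calcium silicate = (1/0.522 − 1/0.617)/(4π×0.0552) = 0.4252 K/W
R_outer film = 1/(h·4πr_o²) = 1/(4.08×4π×0.617²) = 0.05123 K/W
R_total = 0.4767 K/W
Q = ΔT/R_total = 104/0.4767

Q ≈ 218 W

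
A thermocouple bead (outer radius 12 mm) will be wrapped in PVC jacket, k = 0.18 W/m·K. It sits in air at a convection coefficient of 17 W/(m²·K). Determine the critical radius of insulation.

r_cr ≈ 21.2 mm

For a sphere r_cr = 2k/h = 2×0.18/17
r_cr = 21.2 mm; since the bare radius (12 mm) is below r_cr, adding a thin layer of insulation will *increase* heat loss.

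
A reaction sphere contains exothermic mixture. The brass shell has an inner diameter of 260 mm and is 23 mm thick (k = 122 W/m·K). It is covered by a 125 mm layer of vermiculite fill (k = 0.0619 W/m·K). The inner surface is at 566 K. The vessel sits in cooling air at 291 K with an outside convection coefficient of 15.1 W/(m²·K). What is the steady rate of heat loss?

For a spherical shell R = (1/r₁ − 1/r₂)/(4πk); film R = 1/(h·4πr²). In series:
R_brass shell = (1/0.13 − 1/0.153)/(4π×122) = 7.543×10^-4 K/W
R_vermiculite fill = (1/0.153 − 1/0.278)/(4π×0.0619) = 3.778 K/W
R_outer film = 1/(h·4πr_o²) = 1/(15.1×4π×0.278²) = 0.06819 K/W
R_total = 3.847 K/W
Q = ΔT/R_total = 275/3.847

Q ≈ 71.5 W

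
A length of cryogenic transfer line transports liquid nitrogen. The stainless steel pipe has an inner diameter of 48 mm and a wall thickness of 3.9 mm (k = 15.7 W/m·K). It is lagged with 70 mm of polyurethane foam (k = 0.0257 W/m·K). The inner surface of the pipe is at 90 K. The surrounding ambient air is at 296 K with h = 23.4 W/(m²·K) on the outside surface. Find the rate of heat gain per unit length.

For a radial system each layer contributes R = ln(r_out/r_in)/(2πkL); films add R = 1/(hA).
R_stainless steel pipe wall = ln(27.9/24)/(2π×15.7×1) = 0.001526 K/W
R_polyurethane foam = ln(97.9/27.9)/(2π×0.0257×1) = 7.774 K/W
R_outer film = 1/(h_o·2πr_oL) = 1/(23.4×2π×0.0979×1) = 0.06947 K/W
R_total = 7.845 K/W
Q = ΔT/R_total = 206/7.845

q′ ≈ 26.3 W/m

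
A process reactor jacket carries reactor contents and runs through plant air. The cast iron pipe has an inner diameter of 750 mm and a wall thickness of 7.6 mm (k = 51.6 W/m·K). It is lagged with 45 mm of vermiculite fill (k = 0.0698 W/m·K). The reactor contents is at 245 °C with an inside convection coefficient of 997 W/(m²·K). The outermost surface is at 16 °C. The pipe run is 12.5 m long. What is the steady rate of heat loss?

Treating each annulus and film as a series resistance:
R_inner film = 1/(h_i·2πr₁L) = 1/(997×2π×0.375×12.5) = 3.406×10^-5 K/W
R_cast iron pipe wall = ln(382.6/375)/(2π×51.6×12.5) = 4.951×10^-6 K/W
R_vermiculite fill = ln(427.6/382.6)/(2π×0.0698×12.5) = 0.02028 K/W
R_total = 0.02032 K/W
Q = ΔT/R_total = 229/0.02032

Q ≈ 11300 W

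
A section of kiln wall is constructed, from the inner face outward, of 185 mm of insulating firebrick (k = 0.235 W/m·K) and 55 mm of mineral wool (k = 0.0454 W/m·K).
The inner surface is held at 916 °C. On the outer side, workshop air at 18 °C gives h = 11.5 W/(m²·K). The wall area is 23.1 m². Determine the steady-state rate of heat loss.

Model the wall as resistances in series:
R_insulating firebrick = L/(kA) = 0.185/(0.235×23.1) = 0.03408 K/W
R_mineral wool = L/(kA) = 0.055/(0.0454×23.1) = 0.05244 K/W
R_outer film = 1/(h_o·A) = 1/(11.5×23.1) = 0.003764 K/W
R_total = 0.09029 K/W
Q = ΔT / R_total = 898 / 0.09029

Q ≈ 9950 W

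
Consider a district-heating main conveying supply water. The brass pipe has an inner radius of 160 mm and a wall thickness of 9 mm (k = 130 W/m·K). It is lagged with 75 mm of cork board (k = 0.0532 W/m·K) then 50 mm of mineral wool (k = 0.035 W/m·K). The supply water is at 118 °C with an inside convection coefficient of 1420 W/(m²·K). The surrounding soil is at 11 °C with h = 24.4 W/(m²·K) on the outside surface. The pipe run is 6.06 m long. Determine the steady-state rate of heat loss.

Q ≈ 329 W

Radial resistances (cylindrical: R_cond = ln(r_o/r_i)/(2πkL), R_conv = 1/(h·2πrL)):
R_inner film = 1/(h_i·2πr₁L) = 1/(1420×2π×0.16×6.06) = 1.156×10^-4 K/W
R_brass pipe wall = ln(169/160)/(2π×130×6.06) = 1.106×10^-5 K/W
R_cork board = ln(244/169)/(2π×0.0532×6.06) = 0.1813 K/W
R_mineral wool = ln(294/244)/(2π×0.035×6.06) = 0.1399 K/W
R_outer film = 1/(h_o·2πr_oL) = 1/(24.4×2π×0.294×6.06) = 0.003661 K/W
R_total = 0.325 K/W
Q = ΔT/R_total = 107/0.325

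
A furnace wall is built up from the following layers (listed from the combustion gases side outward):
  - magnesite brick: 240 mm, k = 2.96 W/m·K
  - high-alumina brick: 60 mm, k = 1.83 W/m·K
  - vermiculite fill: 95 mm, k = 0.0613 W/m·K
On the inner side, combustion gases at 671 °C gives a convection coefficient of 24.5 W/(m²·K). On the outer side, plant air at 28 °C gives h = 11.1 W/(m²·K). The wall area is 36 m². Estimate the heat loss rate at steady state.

Q ≈ 12900 W

Model the wall as resistances in series:
R_inner film = 1/(h_i·A) = 1/(24.5×36) = 0.001134 K/W
R_magnesite brick = L/(kA) = 0.24/(2.96×36) = 0.002252 K/W
R_high-alumina brick = L/(kA) = 0.06/(1.83×36) = 9.107×10^-4 K/W
R_vermiculite fill = L/(kA) = 0.095/(0.0613×36) = 0.04305 K/W
R_outer film = 1/(h_o·A) = 1/(11.1×36) = 0.002503 K/W
R_total = 0.04985 K/W
Q = ΔT / R_total = 643 / 0.04985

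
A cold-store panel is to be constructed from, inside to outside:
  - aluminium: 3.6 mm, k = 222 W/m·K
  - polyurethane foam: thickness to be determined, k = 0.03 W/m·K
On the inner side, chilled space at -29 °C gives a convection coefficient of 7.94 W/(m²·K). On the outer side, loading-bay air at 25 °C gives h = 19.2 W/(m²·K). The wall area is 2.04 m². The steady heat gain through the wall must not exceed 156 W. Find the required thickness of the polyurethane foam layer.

L ≈ 15.8 mm

Thermal resistances in series:
R_inner film = 1/(h_i·A) = 1/(7.94×2.04) = 0.06174 K/W
R_aluminium = L/(kA) = 0.0036/(222×2.04) = 7.949×10^-6 K/W
R_outer film = 1/(h_o·A) = 1/(19.2×2.04) = 0.02553 K/W
Sum of the known resistances R_other = 0.08728 K/W
Required total resistance R_tot = ΔT/Q_allow = 54/156 = 0.3462 K/W
R_polyurethane foam = R_tot − R_other = 0.2589 K/W
L = R·k·A = 0.2589×0.03×2.04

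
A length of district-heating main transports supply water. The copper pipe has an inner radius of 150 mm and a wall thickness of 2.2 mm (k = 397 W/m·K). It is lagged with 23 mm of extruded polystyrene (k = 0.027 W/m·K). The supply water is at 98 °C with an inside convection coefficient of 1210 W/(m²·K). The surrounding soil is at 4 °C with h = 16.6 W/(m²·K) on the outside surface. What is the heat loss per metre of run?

Cylindrical conduction, so R = ln(r₂/r₁)/(2πkL) per layer, in series:
R_inner film = 1/(h_i·2πr₁L) = 1/(1210×2π×0.15×1) = 8.769×10^-4 K/W
R_copper pipe wall = ln(152.2/150)/(2π×397×1) = 5.837×10^-6 K/W
R_extruded polystyrene = ln(175.2/152.2)/(2π×0.027×1) = 0.8296 K/W
R_outer film = 1/(h_o·2πr_oL) = 1/(16.6×2π×0.1752×1) = 0.05472 K/W
R_total = 0.8852 K/W
Q = ΔT/R_total = 94/0.8852

q′ ≈ 106 W/m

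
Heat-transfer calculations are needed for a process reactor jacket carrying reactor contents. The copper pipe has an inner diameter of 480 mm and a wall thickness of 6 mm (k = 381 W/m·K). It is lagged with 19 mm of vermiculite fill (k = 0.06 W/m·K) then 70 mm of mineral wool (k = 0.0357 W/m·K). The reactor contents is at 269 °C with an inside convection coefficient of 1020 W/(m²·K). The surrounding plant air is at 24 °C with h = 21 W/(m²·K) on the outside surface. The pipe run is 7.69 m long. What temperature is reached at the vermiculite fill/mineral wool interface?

Cylindrical conduction, so R = ln(r₂/r₁)/(2πkL) per layer, in series:
R_inner film = 1/(h_i·2πr₁L) = 1/(1020×2π×0.24×7.69) = 8.454×10^-5 K/W
R_copper pipe wall = ln(246/240)/(2π×381×7.69) = 1.341×10^-6 K/W
R_vermiculite fill = ln(265/246)/(2π×0.06×7.69) = 0.02566 K/W
R_mineral wool = ln(335/265)/(2π×0.0357×7.69) = 0.1359 K/W
R_outer film = 1/(h_o·2πr_oL) = 1/(21×2π×0.335×7.69) = 0.002942 K/W
R_total = 0.1646 K/W
Q = ΔT/R_total = 245/0.1646
Q = 1490 W
T_interface = T_inner − Q·ΣR(inner→interface) = 269 − 1490×0.02575

T ≈ 231 °C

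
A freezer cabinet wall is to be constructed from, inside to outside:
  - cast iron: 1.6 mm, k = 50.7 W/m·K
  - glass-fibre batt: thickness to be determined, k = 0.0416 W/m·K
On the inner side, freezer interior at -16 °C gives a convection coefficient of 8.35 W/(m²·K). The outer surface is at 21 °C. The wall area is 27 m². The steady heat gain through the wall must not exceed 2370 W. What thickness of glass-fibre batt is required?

Using the resistance-network approach (series):
R_inner film = 1/(h_i·A) = 1/(8.35×27) = 0.004436 K/W
R_cast iron = L/(kA) = 0.0016/(50.7×27) = 1.169×10^-6 K/W
Sum of the known resistances R_other = 0.004437 K/W
Required total resistance R_tot = ΔT/Q_allow = 37/2370 = 0.01561 K/W
R_glass-fibre batt = R_tot − R_other = 0.01118 K/W
L = R·k·A = 0.01118×0.0416×27

L ≈ 12.6 mm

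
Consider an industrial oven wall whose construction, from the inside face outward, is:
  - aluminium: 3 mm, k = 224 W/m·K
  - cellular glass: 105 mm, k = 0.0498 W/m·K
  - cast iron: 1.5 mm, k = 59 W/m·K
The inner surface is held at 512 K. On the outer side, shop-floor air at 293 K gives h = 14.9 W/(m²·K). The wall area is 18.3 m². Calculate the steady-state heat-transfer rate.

Q ≈ 1840 W

Thermal resistances in series:
R_aluminium = L/(kA) = 0.003/(224×18.3) = 7.319×10^-7 K/W
R_cellular glass = L/(kA) = 0.105/(0.0498×18.3) = 0.1152 K/W
R_cast iron = L/(kA) = 0.0015/(59×18.3) = 1.389×10^-6 K/W
R_outer film = 1/(h_o·A) = 1/(14.9×18.3) = 0.003667 K/W
R_total = 0.1189 K/W
Q = ΔT / R_total = 219 / 0.1189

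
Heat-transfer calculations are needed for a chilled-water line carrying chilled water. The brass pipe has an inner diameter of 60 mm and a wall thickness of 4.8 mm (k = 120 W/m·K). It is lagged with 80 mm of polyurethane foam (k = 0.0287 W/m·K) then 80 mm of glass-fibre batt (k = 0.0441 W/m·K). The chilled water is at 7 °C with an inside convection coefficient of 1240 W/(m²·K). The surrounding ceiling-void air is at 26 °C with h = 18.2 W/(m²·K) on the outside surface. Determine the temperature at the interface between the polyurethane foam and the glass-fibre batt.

T ≈ 21.7 °C

Per-layer cylindrical resistances, series-summed:
R_inner film = 1/(h_i·2πr₁L) = 1/(1240×2π×0.03×1) = 0.004278 K/W
R_brass pipe wall = ln(34.8/30)/(2π×120×1) = 1.968×10^-4 K/W
R_polyurethane foam = ln(114.8/34.8)/(2π×0.0287×1) = 6.619 K/W
R_glass-fibre batt = ln(194.8/114.8)/(2π×0.0441×1) = 1.908 K/W
R_outer film = 1/(h_o·2πr_oL) = 1/(18.2×2π×0.1948×1) = 0.04489 K/W
R_total = 8.577 K/W
Q = ΔT/R_total = 19/8.577
Q = 2.22 W/m
T_interface = T_inner + Q·ΣR(inner→interface) = 7 + 2.22×6.623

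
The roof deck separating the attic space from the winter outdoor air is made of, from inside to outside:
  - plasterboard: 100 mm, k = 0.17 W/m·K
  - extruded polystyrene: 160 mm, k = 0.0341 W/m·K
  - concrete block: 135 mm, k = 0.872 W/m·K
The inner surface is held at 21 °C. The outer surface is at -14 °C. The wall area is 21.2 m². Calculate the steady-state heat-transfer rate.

Series thermal resistances:
R_plasterboard = L/(kA) = 0.1/(0.17×21.2) = 0.02775 K/W
R_extruded polystyrene = L/(kA) = 0.16/(0.0341×21.2) = 0.2213 K/W
R_concrete block = L/(kA) = 0.135/(0.872×21.2) = 0.007303 K/W
R_total = 0.2564 K/W
Q = ΔT / R_total = 35 / 0.2564

Q ≈ 137 W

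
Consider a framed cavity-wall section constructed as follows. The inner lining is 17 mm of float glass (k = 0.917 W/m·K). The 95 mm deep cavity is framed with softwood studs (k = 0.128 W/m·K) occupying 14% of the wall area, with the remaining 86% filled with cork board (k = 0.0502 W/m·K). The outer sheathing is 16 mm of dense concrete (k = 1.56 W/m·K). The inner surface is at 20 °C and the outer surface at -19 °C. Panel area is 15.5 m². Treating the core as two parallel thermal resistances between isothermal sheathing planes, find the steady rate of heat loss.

Q ≈ 382 W

Sheathing layers in series; stud and cavity paths in parallel between them.
R_inner = 0.017/(0.917×15.5) = 0.001196 K/W
R_stud  = 0.095/(0.128×0.14×15.5) = 0.342 K/W
R_cav   = 0.095/(0.0502×0.86×15.5) = 0.142 K/W
1/R_core = 1/R_stud + 1/R_cav → R_core = 0.1003 K/W
R_outer = 0.016/(1.56×15.5) = 6.617×10^-4 K/W
R_total = 0.1022 K/W
Q = ΔT/R_total = 39/0.1022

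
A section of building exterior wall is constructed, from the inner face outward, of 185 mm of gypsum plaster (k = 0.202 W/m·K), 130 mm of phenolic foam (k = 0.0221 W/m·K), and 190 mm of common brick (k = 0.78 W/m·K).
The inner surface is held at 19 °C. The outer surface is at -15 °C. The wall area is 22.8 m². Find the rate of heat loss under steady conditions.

Using the resistance-network approach (series):
R_gypsum plaster = L/(kA) = 0.185/(0.202×22.8) = 0.04017 K/W
R_phenolic foam = L/(kA) = 0.13/(0.0221×22.8) = 0.258 K/W
R_common brick = L/(kA) = 0.19/(0.78×22.8) = 0.01068 K/W
R_total = 0.3089 K/W
Q = ΔT / R_total = 34 / 0.3089

Q ≈ 110 W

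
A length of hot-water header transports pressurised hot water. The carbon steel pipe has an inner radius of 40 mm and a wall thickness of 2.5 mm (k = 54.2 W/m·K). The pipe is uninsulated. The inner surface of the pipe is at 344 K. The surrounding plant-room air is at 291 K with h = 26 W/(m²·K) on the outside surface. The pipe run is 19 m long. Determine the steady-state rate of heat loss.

Radial resistances (cylindrical: R_cond = ln(r_o/r_i)/(2πkL), R_conv = 1/(h·2πrL)):
R_carbon steel pipe wall = ln(42.5/40)/(2π×54.2×19) = 9.369×10^-6 K/W
R_outer film = 1/(h_o·2πr_oL) = 1/(26×2π×0.0425×19) = 0.007581 K/W
R_total = 0.00759 K/W
Q = ΔT/R_total = 53/0.00759

Q ≈ 6980 W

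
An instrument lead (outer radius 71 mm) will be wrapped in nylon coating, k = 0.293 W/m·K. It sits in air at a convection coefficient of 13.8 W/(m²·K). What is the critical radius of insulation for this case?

r_cr ≈ 21.2 mm

For a cylinder r_cr = k/h = 0.293/13.8
r_cr = 21.2 mm; since the bare radius (71 mm) is above r_cr, any added insulation will reduce heat loss.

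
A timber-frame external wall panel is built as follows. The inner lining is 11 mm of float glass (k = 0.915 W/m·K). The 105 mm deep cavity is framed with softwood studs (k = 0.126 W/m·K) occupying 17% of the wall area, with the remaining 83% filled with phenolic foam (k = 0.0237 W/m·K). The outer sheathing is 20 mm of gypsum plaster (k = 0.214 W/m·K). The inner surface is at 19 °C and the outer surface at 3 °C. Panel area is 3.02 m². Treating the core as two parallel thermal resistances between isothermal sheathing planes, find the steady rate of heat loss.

Sheathing layers in series; stud and cavity paths in parallel between them.
R_inner = 0.011/(0.915×3.02) = 0.003981 K/W
R_stud  = 0.105/(0.126×0.17×3.02) = 1.623 K/W
R_cav   = 0.105/(0.0237×0.83×3.02) = 1.767 K/W
1/R_core = 1/R_stud + 1/R_cav → R_core = 0.8461 K/W
R_outer = 0.02/(0.214×3.02) = 0.03095 K/W
R_total = 0.8811 K/W
Q = ΔT/R_total = 16/0.8811

Q ≈ 18.2 W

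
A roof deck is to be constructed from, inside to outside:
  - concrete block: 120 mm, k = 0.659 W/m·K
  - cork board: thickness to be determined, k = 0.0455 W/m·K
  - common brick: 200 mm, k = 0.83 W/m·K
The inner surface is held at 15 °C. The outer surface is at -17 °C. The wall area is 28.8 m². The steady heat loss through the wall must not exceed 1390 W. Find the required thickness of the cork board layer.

L ≈ 10.9 mm

Series thermal resistances:
R_concrete block = L/(kA) = 0.12/(0.659×28.8) = 0.006323 K/W
R_common brick = L/(kA) = 0.2/(0.83×28.8) = 0.008367 K/W
Sum of the known resistances R_other = 0.01469 K/W
Required total resistance R_tot = ΔT/Q_allow = 32/1390 = 0.02302 K/W
R_cork board = R_tot − R_other = 0.008332 K/W
L = R·k·A = 0.008332×0.0455×28.8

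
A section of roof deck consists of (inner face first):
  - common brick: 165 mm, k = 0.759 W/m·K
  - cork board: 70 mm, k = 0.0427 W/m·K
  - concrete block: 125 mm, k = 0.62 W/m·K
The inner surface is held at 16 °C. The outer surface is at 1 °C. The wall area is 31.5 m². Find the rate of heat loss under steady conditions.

Model the wall as resistances in series:
R_common brick = L/(kA) = 0.165/(0.759×31.5) = 0.006901 K/W
R_cork board = L/(kA) = 0.07/(0.0427×31.5) = 0.05204 K/W
R_concrete block = L/(kA) = 0.125/(0.62×31.5) = 0.0064 K/W
R_total = 0.06534 K/W
Q = ΔT / R_total = 15 / 0.06534

Q ≈ 230 W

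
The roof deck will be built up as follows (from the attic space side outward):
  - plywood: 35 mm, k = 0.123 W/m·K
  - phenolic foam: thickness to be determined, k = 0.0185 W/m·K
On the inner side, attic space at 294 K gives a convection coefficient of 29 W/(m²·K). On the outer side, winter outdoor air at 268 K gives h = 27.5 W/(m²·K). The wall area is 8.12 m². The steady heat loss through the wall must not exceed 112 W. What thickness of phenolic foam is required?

L ≈ 28.3 mm

Model the wall as resistances in series:
R_inner film = 1/(h_i·A) = 1/(29×8.12) = 0.004247 K/W
R_plywood = L/(kA) = 0.035/(0.123×8.12) = 0.03504 K/W
R_outer film = 1/(h_o·A) = 1/(27.5×8.12) = 0.004478 K/W
Sum of the known resistances R_other = 0.04377 K/W
Required total resistance R_tot = ΔT/Q_allow = 26/112 = 0.2321 K/W
R_phenolic foam = R_tot − R_other = 0.1884 K/W
L = R·k·A = 0.1884×0.0185×8.12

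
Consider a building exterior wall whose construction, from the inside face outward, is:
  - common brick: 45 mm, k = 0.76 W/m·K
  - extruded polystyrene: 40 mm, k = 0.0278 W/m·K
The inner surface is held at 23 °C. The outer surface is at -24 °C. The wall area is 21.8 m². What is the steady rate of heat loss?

Q ≈ 684 W

Series thermal resistances:
R_common brick = L/(kA) = 0.045/(0.76×21.8) = 0.002716 K/W
R_extruded polystyrene = L/(kA) = 0.04/(0.0278×21.8) = 0.066 K/W
R_total = 0.06872 K/W
Q = ΔT / R_total = 47 / 0.06872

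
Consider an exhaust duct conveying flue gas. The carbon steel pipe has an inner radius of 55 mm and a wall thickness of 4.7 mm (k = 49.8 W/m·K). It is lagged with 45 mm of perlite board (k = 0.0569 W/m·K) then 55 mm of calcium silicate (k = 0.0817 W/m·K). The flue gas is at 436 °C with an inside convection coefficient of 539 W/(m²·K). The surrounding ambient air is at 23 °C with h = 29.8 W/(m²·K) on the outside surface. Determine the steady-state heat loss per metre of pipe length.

q′ ≈ 170 W/m

Treating each annulus and film as a series resistance:
R_inner film = 1/(h_i·2πr₁L) = 1/(539×2π×0.055×1) = 0.005369 K/W
R_carbon steel pipe wall = ln(59.7/55)/(2π×49.8×1) = 2.621×10^-4 K/W
R_perlite board = ln(104.7/59.7)/(2π×0.0569×1) = 1.571 K/W
R_calcium silicate = ln(159.7/104.7)/(2π×0.0817×1) = 0.8225 K/W
R_outer film = 1/(h_o·2πr_oL) = 1/(29.8×2π×0.1597×1) = 0.03344 K/W
R_total = 2.433 K/W
Q = ΔT/R_total = 413/2.433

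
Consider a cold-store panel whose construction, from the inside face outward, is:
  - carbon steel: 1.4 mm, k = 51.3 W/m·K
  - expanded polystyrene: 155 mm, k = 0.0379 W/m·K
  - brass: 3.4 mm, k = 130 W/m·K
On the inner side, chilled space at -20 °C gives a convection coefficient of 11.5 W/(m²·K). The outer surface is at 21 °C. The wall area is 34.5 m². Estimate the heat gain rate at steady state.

Q ≈ 339 W

Series thermal resistances:
R_inner film = 1/(h_i·A) = 1/(11.5×34.5) = 0.00252 K/W
R_carbon steel = L/(kA) = 0.0014/(51.3×34.5) = 7.91×10^-7 K/W
R_expanded polystyrene = L/(kA) = 0.155/(0.0379×34.5) = 0.1185 K/W
R_brass = L/(kA) = 0.0034/(130×34.5) = 7.581×10^-7 K/W
R_total = 0.1211 K/W
Q = ΔT / R_total = 41 / 0.1211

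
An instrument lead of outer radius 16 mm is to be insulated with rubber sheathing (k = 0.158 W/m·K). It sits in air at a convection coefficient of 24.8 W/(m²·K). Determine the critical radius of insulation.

For a cylinder r_cr = k/h = 0.158/24.8
r_cr = 6.37 mm; since the bare radius (16 mm) is above r_cr, any added insulation will reduce heat loss.

r_cr ≈ 6.37 mm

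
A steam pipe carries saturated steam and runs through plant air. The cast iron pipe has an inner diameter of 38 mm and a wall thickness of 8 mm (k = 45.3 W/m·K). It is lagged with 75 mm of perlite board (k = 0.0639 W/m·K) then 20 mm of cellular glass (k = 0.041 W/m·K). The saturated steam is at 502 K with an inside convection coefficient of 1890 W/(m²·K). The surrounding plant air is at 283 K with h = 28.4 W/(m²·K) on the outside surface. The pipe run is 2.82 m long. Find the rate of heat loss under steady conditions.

Q ≈ 152 W

Radial resistances (cylindrical: R_cond = ln(r_o/r_i)/(2πkL), R_conv = 1/(h·2πrL)):
R_inner film = 1/(h_i·2πr₁L) = 1/(1890×2π×0.019×2.82) = 0.001572 K/W
R_cast iron pipe wall = ln(27/19)/(2π×45.3×2.82) = 4.378×10^-4 K/W
R_perlite board = ln(102/27)/(2π×0.0639×2.82) = 1.174 K/W
R_cellular glass = ln(122/102)/(2π×0.041×2.82) = 0.2465 K/W
R_outer film = 1/(h_o·2πr_oL) = 1/(28.4×2π×0.122×2.82) = 0.01629 K/W
R_total = 1.439 K/W
Q = ΔT/R_total = 219/1.439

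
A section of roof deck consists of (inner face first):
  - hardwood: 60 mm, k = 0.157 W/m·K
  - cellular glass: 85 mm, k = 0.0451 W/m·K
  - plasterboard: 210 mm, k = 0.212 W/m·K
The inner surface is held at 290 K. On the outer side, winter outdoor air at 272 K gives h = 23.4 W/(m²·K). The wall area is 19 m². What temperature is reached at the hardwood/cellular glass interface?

Using the resistance-network approach (series):
R_hardwood = L/(kA) = 0.06/(0.157×19) = 0.02011 K/W
R_cellular glass = L/(kA) = 0.085/(0.0451×19) = 0.09919 K/W
R_plasterboard = L/(kA) = 0.21/(0.212×19) = 0.05214 K/W
R_outer film = 1/(h_o·A) = 1/(23.4×19) = 0.002249 K/W
R_total = 0.1737 K/W;  Q = ΔT/R_total = 18/0.1737 = 103.6 W
T_interface = T_inner − Q·ΣR(inner→interface) = 290 − 104×0.02011

T ≈ 288 K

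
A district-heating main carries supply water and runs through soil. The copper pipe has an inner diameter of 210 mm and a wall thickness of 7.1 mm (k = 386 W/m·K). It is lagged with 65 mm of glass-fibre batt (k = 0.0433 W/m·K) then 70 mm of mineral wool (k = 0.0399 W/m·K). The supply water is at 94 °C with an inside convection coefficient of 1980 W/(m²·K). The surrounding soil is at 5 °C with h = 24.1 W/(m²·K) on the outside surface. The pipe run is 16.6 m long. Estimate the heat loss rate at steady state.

For a radial system each layer contributes R = ln(r_out/r_in)/(2πkL); films add R = 1/(hA).
R_inner film = 1/(h_i·2πr₁L) = 1/(1980×2π×0.105×16.6) = 4.612×10^-5 K/W
R_copper pipe wall = ln(112.1/105)/(2π×386×16.6) = 1.625×10^-6 K/W
R_glass-fibre batt = ln(177.1/112.1)/(2π×0.0433×16.6) = 0.1013 K/W
R_mineral wool = ln(247.1/177.1)/(2π×0.0399×16.6) = 0.08004 K/W
R_outer film = 1/(h_o·2πr_oL) = 1/(24.1×2π×0.2471×16.6) = 0.00161 K/W
R_total = 0.183 K/W
Q = ΔT/R_total = 89/0.183

Q ≈ 486 W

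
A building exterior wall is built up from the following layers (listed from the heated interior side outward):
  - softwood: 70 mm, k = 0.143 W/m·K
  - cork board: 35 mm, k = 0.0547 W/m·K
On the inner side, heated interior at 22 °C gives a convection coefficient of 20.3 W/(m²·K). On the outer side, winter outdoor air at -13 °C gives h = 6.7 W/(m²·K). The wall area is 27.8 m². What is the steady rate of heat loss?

Q ≈ 733 W

Model the wall as resistances in series:
R_inner film = 1/(h_i·A) = 1/(20.3×27.8) = 0.001772 K/W
R_softwood = L/(kA) = 0.07/(0.143×27.8) = 0.01761 K/W
R_cork board = L/(kA) = 0.035/(0.0547×27.8) = 0.02302 K/W
R_outer film = 1/(h_o·A) = 1/(6.7×27.8) = 0.005369 K/W
R_total = 0.04777 K/W
Q = ΔT / R_total = 35 / 0.04777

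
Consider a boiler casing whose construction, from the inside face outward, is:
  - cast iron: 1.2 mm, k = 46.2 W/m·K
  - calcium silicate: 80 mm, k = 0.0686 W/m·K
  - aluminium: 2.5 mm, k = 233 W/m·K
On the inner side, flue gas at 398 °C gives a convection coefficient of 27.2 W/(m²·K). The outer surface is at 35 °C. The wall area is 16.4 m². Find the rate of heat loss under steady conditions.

Using the resistance-network approach (series):
R_inner film = 1/(h_i·A) = 1/(27.2×16.4) = 0.002242 K/W
R_cast iron = L/(kA) = 0.0012/(46.2×16.4) = 1.584×10^-6 K/W
R_calcium silicate = L/(kA) = 0.08/(0.0686×16.4) = 0.07111 K/W
R_aluminium = L/(kA) = 0.0025/(233×16.4) = 6.542×10^-7 K/W
R_total = 0.07335 K/W
Q = ΔT / R_total = 363 / 0.07335

Q ≈ 4950 W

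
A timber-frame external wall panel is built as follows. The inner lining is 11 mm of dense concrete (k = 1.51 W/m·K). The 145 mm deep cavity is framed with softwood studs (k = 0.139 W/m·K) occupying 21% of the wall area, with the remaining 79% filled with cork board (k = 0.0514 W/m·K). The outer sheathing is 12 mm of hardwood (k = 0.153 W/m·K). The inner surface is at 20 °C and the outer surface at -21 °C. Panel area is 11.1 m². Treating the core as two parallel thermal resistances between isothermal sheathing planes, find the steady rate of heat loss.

Q ≈ 210 W

Sheathing layers in series; stud and cavity paths in parallel between them.
R_inner = 0.011/(1.51×11.1) = 6.563×10^-4 K/W
R_stud  = 0.145/(0.139×0.21×11.1) = 0.4475 K/W
R_cav   = 0.145/(0.0514×0.79×11.1) = 0.3217 K/W
1/R_core = 1/R_stud + 1/R_cav → R_core = 0.1872 K/W
R_outer = 0.012/(0.153×11.1) = 0.007066 K/W
R_total = 0.1949 K/W
Q = ΔT/R_total = 41/0.1949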